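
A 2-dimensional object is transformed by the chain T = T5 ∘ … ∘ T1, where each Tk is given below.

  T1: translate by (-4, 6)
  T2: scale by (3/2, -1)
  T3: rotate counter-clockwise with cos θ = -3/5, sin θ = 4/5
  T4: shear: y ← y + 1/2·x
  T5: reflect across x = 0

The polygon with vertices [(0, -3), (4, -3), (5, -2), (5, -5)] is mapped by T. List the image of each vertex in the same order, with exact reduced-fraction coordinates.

T1 translate by (-4, 6): (0, -3) → (-4, 3); (4, -3) → (0, 3); (5, -2) → (1, 4); (5, -5) → (1, 1)
T2 scale by (3/2, -1): (-4, 3) → (-6, -3); (0, 3) → (0, -3); (1, 4) → (3/2, -4); (1, 1) → (3/2, -1)
T3 rotate counter-clockwise with cos θ = -3/5, sin θ = 4/5: (-6, -3) → (6, -3); (0, -3) → (12/5, 9/5); (3/2, -4) → (23/10, 18/5); (3/2, -1) → (-1/10, 9/5)
T4 shear: y ← y + 1/2·x: (6, -3) → (6, 0); (12/5, 9/5) → (12/5, 3); (23/10, 18/5) → (23/10, 19/4); (-1/10, 9/5) → (-1/10, 7/4)
T5 reflect across x = 0: (6, 0) → (-6, 0); (12/5, 3) → (-12/5, 3); (23/10, 19/4) → (-23/10, 19/4); (-1/10, 7/4) → (1/10, 7/4)

image vertices: (-6, 0), (-12/5, 3), (-23/10, 19/4), (1/10, 7/4)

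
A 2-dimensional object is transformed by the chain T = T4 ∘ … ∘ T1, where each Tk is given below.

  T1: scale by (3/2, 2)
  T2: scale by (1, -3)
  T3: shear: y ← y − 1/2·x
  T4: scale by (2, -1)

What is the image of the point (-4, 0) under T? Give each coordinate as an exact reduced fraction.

T1 scale by (3/2, 2): (-4, 0) → (-6, 0)
T2 scale by (1, -3): (-6, 0) → (-6, 0)
T3 shear: y ← y − 1/2·x: (-6, 0) → (-6, 3)
T4 scale by (2, -1): (-6, 3) → (-12, -3)

T(p) = (-12, -3)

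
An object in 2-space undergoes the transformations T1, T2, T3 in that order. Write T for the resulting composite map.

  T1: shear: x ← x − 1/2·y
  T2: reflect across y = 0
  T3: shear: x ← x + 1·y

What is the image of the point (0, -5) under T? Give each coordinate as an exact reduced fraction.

T1 shear: x ← x − 1/2·y: (0, -5) → (5/2, -5)
T2 reflect across y = 0: (5/2, -5) → (5/2, 5)
T3 shear: x ← x + 1·y: (5/2, 5) → (15/2, 5)

T(p) = (15/2, 5)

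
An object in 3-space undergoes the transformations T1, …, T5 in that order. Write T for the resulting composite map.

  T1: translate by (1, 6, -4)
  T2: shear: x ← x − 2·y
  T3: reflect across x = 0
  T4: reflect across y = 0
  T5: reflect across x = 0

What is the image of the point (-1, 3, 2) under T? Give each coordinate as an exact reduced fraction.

T(p) = (-18, -9, -2)

T1 translate by (1, 6, -4): (-1, 3, 2) → (0, 9, -2)
T2 shear: x ← x − 2·y: (0, 9, -2) → (-18, 9, -2)
T3 reflect across x = 0: (-18, 9, -2) → (18, 9, -2)
T4 reflect across y = 0: (18, 9, -2) → (18, -9, -2)
T5 reflect across x = 0: (18, -9, -2) → (-18, -9, -2)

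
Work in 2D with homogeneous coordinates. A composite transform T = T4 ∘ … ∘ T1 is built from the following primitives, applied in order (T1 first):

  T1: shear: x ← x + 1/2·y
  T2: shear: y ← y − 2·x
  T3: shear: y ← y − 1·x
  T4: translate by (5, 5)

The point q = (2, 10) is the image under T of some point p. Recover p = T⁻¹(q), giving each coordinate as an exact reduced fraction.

p = (-1, -4)

T1 = [1 1/2 0; 0 1 0; 0 0 1]
T2·T1 = [1 1/2 0; -2 0 0; 0 0 1]
T3·…·T1 = [1 1/2 0; -3 -1/2 0; 0 0 1]
T4·…·T1 = [1 1/2 5; -3 -1/2 5; 0 0 1]
det M = 1; M⁻¹ = [-1/2 -1/2 5; 3 1 -20; 0 0 1]
M⁻¹ · (2, 10)ᵀ = (-1, -4)ᵀ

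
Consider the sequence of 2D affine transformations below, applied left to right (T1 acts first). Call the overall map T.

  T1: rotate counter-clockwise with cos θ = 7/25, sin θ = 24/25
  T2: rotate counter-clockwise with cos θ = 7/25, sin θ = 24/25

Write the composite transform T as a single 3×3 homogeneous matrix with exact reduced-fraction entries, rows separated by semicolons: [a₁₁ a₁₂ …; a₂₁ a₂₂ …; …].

T = [-527/625 -336/625 0; 336/625 -527/625 0; 0 0 1]

T1 = [7/25 -24/25 0; 24/25 7/25 0; 0 0 1]
T2·T1 = [-527/625 -336/625 0; 336/625 -527/625 0; 0 0 1]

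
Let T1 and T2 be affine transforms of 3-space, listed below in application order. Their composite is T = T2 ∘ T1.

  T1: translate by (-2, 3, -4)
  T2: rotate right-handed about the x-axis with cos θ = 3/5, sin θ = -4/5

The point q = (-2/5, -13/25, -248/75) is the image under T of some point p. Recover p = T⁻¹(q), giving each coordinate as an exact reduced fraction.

T1 = [1 0 0 -2; 0 1 0 3; 0 0 1 -4; 0 0 0 1]
T2·T1 = [1 0 0 -2; 0 3/5 4/5 -7/5; 0 -4/5 3/5 -24/5; 0 0 0 1]
det M = 1; M⁻¹ = [1 0 0 2; 0 3/5 -4/5 -3; 0 4/5 3/5 4; 0 0 0 1]
M⁻¹ · (-2/5, -13/25, -248/75)ᵀ = (8/5, -2/3, 8/5)ᵀ

p = (8/5, -2/3, 8/5)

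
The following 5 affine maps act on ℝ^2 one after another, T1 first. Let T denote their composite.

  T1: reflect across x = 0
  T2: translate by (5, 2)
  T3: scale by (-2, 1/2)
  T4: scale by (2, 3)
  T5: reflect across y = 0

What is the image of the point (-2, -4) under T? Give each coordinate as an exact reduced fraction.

T(p) = (-28, 3)

T1 reflect across x = 0: (-2, -4) → (2, -4)
T2 translate by (5, 2): (2, -4) → (7, -2)
T3 scale by (-2, 1/2): (7, -2) → (-14, -1)
T4 scale by (2, 3): (-14, -1) → (-28, -3)
T5 reflect across y = 0: (-28, -3) → (-28, 3)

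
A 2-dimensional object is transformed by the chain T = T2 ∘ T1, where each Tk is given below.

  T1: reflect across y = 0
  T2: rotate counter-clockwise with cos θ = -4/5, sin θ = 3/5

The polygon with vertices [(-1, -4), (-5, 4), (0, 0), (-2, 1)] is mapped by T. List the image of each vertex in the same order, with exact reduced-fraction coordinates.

image vertices: (-8/5, -19/5), (32/5, 1/5), (0, 0), (11/5, -2/5)

T1 reflect across y = 0: (-1, -4) → (-1, 4); (-5, 4) → (-5, -4); (0, 0) → (0, 0); (-2, 1) → (-2, -1)
T2 rotate counter-clockwise with cos θ = -4/5, sin θ = 3/5: (-1, 4) → (-8/5, -19/5); (-5, -4) → (32/5, 1/5); (0, 0) → (0, 0); (-2, -1) → (11/5, -2/5)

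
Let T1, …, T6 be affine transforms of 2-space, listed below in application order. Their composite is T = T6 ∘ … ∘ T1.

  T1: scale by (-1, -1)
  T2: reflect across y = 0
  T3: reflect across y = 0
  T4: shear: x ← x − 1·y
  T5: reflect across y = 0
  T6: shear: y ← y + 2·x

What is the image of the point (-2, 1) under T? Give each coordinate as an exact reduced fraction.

T1 scale by (-1, -1): (-2, 1) → (2, -1)
T2 reflect across y = 0: (2, -1) → (2, 1)
T3 reflect across y = 0: (2, 1) → (2, -1)
T4 shear: x ← x − 1·y: (2, -1) → (3, -1)
T5 reflect across y = 0: (3, -1) → (3, 1)
T6 shear: y ← y + 2·x: (3, 1) → (3, 7)

T(p) = (3, 7)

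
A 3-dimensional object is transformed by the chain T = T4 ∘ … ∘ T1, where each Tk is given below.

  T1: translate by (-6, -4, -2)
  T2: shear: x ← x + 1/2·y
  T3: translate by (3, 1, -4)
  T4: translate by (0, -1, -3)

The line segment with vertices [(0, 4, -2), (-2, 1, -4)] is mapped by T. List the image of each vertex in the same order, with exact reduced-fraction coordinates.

image vertices: (-3, 0, -11), (-13/2, -3, -13)

T1 translate by (-6, -4, -2): (0, 4, -2) → (-6, 0, -4); (-2, 1, -4) → (-8, -3, -6)
T2 shear: x ← x + 1/2·y: (-6, 0, -4) → (-6, 0, -4); (-8, -3, -6) → (-19/2, -3, -6)
T3 translate by (3, 1, -4): (-6, 0, -4) → (-3, 1, -8); (-19/2, -3, -6) → (-13/2, -2, -10)
T4 translate by (0, -1, -3): (-3, 1, -8) → (-3, 0, -11); (-13/2, -2, -10) → (-13/2, -3, -13)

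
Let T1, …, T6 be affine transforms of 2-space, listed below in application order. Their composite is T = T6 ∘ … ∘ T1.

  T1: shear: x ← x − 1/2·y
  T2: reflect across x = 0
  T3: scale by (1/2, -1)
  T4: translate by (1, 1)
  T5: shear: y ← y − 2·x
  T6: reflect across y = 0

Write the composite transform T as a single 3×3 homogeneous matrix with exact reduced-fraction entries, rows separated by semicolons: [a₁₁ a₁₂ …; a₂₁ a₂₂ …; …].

T1 = [1 -1/2 0; 0 1 0; 0 0 1]
T2·T1 = [-1 1/2 0; 0 1 0; 0 0 1]
T3·…·T1 = [-1/2 1/4 0; 0 -1 0; 0 0 1]
T4·…·T1 = [-1/2 1/4 1; 0 -1 1; 0 0 1]
T5·…·T1 = [-1/2 1/4 1; 1 -3/2 -1; 0 0 1]
T6·…·T1 = [-1/2 1/4 1; -1 3/2 1; 0 0 1]

T = [-1/2 1/4 1; -1 3/2 1; 0 0 1]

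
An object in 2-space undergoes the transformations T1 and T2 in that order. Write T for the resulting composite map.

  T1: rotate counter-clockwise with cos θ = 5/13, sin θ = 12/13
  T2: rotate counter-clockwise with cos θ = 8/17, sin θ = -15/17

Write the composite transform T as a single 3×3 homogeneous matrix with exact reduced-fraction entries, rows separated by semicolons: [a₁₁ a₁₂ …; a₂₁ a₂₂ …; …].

T1 = [5/13 -12/13 0; 12/13 5/13 0; 0 0 1]
T2·T1 = [220/221 -21/221 0; 21/221 220/221 0; 0 0 1]

T = [220/221 -21/221 0; 21/221 220/221 0; 0 0 1]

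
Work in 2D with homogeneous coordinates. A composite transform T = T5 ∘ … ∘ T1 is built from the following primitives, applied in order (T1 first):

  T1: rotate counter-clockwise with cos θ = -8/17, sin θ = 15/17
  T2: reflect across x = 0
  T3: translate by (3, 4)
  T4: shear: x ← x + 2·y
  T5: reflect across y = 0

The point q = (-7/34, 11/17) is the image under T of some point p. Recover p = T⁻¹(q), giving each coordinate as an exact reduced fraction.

p = (-5, 1/2)

T1 = [-8/17 -15/17 0; 15/17 -8/17 0; 0 0 1]
T2·T1 = [8/17 15/17 0; 15/17 -8/17 0; 0 0 1]
T3·…·T1 = [8/17 15/17 3; 15/17 -8/17 4; 0 0 1]
T4·…·T1 = [38/17 -1/17 11; 15/17 -8/17 4; 0 0 1]
T5·…·T1 = [38/17 -1/17 11; -15/17 8/17 -4; 0 0 1]
det M = 1; M⁻¹ = [8/17 1/17 -84/17; 15/17 38/17 -13/17; 0 0 1]
M⁻¹ · (-7/34, 11/17)ᵀ = (-5, 1/2)ᵀ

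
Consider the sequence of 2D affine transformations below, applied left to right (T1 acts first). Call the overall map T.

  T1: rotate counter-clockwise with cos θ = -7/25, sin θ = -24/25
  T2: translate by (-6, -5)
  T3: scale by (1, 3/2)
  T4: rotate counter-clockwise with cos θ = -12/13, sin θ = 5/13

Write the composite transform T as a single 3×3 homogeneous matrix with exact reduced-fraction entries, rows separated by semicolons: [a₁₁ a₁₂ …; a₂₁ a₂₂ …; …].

T = [264/325 -471/650 219/26; 397/325 246/325 60/13; 0 0 1]

T1 = [-7/25 24/25 0; -24/25 -7/25 0; 0 0 1]
T2·T1 = [-7/25 24/25 -6; -24/25 -7/25 -5; 0 0 1]
T3·…·T1 = [-7/25 24/25 -6; -36/25 -21/50 -15/2; 0 0 1]
T4·…·T1 = [264/325 -471/650 219/26; 397/325 246/325 60/13; 0 0 1]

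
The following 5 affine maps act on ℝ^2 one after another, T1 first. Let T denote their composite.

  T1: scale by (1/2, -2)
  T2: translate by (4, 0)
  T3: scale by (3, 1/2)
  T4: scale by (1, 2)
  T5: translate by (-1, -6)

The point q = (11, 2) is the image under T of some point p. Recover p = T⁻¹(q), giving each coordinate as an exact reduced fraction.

T1 = [1/2 0 0; 0 -2 0; 0 0 1]
T2·T1 = [1/2 0 4; 0 -2 0; 0 0 1]
T3·…·T1 = [3/2 0 12; 0 -1 0; 0 0 1]
T4·…·T1 = [3/2 0 12; 0 -2 0; 0 0 1]
T5·…·T1 = [3/2 0 11; 0 -2 -6; 0 0 1]
det M = -3; M⁻¹ = [2/3 0 -22/3; 0 -1/2 -3; 0 0 1]
M⁻¹ · (11, 2)ᵀ = (0, -4)ᵀ

p = (0, -4)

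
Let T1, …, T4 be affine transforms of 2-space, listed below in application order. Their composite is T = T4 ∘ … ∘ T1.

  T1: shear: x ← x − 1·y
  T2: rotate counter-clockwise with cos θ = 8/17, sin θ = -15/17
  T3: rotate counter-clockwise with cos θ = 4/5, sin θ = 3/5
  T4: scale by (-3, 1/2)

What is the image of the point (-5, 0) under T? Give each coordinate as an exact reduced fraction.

T1 shear: x ← x − 1·y: (-5, 0) → (-5, 0)
T2 rotate counter-clockwise with cos θ = 8/17, sin θ = -15/17: (-5, 0) → (-40/17, 75/17)
T3 rotate counter-clockwise with cos θ = 4/5, sin θ = 3/5: (-40/17, 75/17) → (-77/17, 36/17)
T4 scale by (-3, 1/2): (-77/17, 36/17) → (231/17, 18/17)

T(p) = (231/17, 18/17)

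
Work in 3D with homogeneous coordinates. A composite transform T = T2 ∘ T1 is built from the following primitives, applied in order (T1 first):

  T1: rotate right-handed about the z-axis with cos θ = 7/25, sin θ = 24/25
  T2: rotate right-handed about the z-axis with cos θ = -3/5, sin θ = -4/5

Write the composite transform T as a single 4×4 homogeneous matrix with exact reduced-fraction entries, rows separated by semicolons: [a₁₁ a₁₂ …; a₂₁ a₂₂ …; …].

T1 = [7/25 -24/25 0 0; 24/25 7/25 0 0; 0 0 1 0; 0 0 0 1]
T2·T1 = [3/5 4/5 0 0; -4/5 3/5 0 0; 0 0 1 0; 0 0 0 1]

T = [3/5 4/5 0 0; -4/5 3/5 0 0; 0 0 1 0; 0 0 0 1]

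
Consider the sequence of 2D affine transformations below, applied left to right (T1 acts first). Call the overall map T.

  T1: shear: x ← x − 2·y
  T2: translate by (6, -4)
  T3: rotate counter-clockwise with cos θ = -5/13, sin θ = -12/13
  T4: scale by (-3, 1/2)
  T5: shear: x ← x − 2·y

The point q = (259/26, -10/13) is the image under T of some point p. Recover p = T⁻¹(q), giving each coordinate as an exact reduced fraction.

p = (1/2, 2)

T1 = [1 -2 0; 0 1 0; 0 0 1]
T2·T1 = [1 -2 6; 0 1 -4; 0 0 1]
T3·…·T1 = [-5/13 22/13 -6; -12/13 19/13 -4; 0 0 1]
T4·…·T1 = [15/13 -66/13 18; -6/13 19/26 -2; 0 0 1]
T5·…·T1 = [27/13 -85/13 22; -6/13 19/26 -2; 0 0 1]
det M = -3/2; M⁻¹ = [-19/39 -170/39 2; -4/13 -18/13 4; 0 0 1]
M⁻¹ · (259/26, -10/13)ᵀ = (1/2, 2)ᵀ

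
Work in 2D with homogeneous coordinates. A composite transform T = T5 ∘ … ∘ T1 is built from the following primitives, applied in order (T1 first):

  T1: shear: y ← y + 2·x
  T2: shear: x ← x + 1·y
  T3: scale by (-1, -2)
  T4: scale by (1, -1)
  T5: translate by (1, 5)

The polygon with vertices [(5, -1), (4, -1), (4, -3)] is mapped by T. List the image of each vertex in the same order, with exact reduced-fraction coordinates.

T1 shear: y ← y + 2·x: (5, -1) → (5, 9); (4, -1) → (4, 7); (4, -3) → (4, 5)
T2 shear: x ← x + 1·y: (5, 9) → (14, 9); (4, 7) → (11, 7); (4, 5) → (9, 5)
T3 scale by (-1, -2): (14, 9) → (-14, -18); (11, 7) → (-11, -14); (9, 5) → (-9, -10)
T4 scale by (1, -1): (-14, -18) → (-14, 18); (-11, -14) → (-11, 14); (-9, -10) → (-9, 10)
T5 translate by (1, 5): (-14, 18) → (-13, 23); (-11, 14) → (-10, 19); (-9, 10) → (-8, 15)

image vertices: (-13, 23), (-10, 19), (-8, 15)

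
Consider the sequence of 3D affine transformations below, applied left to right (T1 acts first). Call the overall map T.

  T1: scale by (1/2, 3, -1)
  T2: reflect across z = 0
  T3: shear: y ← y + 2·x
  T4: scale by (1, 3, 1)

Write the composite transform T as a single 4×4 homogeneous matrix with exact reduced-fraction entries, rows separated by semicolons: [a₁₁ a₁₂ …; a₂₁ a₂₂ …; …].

T1 = [1/2 0 0 0; 0 3 0 0; 0 0 -1 0; 0 0 0 1]
T2·T1 = [1/2 0 0 0; 0 3 0 0; 0 0 1 0; 0 0 0 1]
T3·…·T1 = [1/2 0 0 0; 1 3 0 0; 0 0 1 0; 0 0 0 1]
T4·…·T1 = [1/2 0 0 0; 3 9 0 0; 0 0 1 0; 0 0 0 1]

T = [1/2 0 0 0; 3 9 0 0; 0 0 1 0; 0 0 0 1]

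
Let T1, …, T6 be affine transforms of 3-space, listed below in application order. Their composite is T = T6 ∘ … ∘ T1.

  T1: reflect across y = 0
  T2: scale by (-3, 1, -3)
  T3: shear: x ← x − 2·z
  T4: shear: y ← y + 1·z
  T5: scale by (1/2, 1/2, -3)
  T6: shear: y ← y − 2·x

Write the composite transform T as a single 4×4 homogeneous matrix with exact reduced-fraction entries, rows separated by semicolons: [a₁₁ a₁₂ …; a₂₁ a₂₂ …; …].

T = [-3/2 0 3 0; 3 -1/2 -15/2 0; 0 0 9 0; 0 0 0 1]

T1 = [1 0 0 0; 0 -1 0 0; 0 0 1 0; 0 0 0 1]
T2·T1 = [-3 0 0 0; 0 -1 0 0; 0 0 -3 0; 0 0 0 1]
T3·…·T1 = [-3 0 6 0; 0 -1 0 0; 0 0 -3 0; 0 0 0 1]
T4·…·T1 = [-3 0 6 0; 0 -1 -3 0; 0 0 -3 0; 0 0 0 1]
T5·…·T1 = [-3/2 0 3 0; 0 -1/2 -3/2 0; 0 0 9 0; 0 0 0 1]
T6·…·T1 = [-3/2 0 3 0; 3 -1/2 -15/2 0; 0 0 9 0; 0 0 0 1]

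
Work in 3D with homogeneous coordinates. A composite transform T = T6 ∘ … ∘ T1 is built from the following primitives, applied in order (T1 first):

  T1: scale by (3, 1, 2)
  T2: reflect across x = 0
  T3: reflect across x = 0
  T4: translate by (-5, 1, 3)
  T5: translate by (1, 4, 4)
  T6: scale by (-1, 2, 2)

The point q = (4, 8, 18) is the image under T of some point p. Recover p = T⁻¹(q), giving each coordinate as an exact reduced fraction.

T1 = [3 0 0 0; 0 1 0 0; 0 0 2 0; 0 0 0 1]
T2·T1 = [-3 0 0 0; 0 1 0 0; 0 0 2 0; 0 0 0 1]
T3·…·T1 = [3 0 0 0; 0 1 0 0; 0 0 2 0; 0 0 0 1]
T4·…·T1 = [3 0 0 -5; 0 1 0 1; 0 0 2 3; 0 0 0 1]
T5·…·T1 = [3 0 0 -4; 0 1 0 5; 0 0 2 7; 0 0 0 1]
T6·…·T1 = [-3 0 0 4; 0 2 0 10; 0 0 4 14; 0 0 0 1]
det M = -24; M⁻¹ = [-1/3 0 0 4/3; 0 1/2 0 -5; 0 0 1/4 -7/2; 0 0 0 1]
M⁻¹ · (4, 8, 18)ᵀ = (0, -1, 1)ᵀ

p = (0, -1, 1)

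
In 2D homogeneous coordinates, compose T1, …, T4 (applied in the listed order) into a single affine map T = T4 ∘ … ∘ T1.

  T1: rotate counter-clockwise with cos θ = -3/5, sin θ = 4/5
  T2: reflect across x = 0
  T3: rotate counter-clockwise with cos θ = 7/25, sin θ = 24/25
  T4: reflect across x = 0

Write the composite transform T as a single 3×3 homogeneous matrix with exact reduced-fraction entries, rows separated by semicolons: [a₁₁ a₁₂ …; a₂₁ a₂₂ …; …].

T = [3/5 -4/5 0; 4/5 3/5 0; 0 0 1]

T1 = [-3/5 -4/5 0; 4/5 -3/5 0; 0 0 1]
T2·T1 = [3/5 4/5 0; 4/5 -3/5 0; 0 0 1]
T3·…·T1 = [-3/5 4/5 0; 4/5 3/5 0; 0 0 1]
T4·…·T1 = [3/5 -4/5 0; 4/5 3/5 0; 0 0 1]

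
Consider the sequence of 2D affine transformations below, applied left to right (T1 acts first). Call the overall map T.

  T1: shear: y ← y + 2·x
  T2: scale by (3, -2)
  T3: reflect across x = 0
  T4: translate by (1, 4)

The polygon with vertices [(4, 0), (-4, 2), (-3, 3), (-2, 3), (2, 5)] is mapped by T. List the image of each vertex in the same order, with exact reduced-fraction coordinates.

image vertices: (-11, -12), (13, 16), (10, 10), (7, 6), (-5, -14)

T1 shear: y ← y + 2·x: (4, 0) → (4, 8); (-4, 2) → (-4, -6); (-3, 3) → (-3, -3); (-2, 3) → (-2, -1); (2, 5) → (2, 9)
T2 scale by (3, -2): (4, 8) → (12, -16); (-4, -6) → (-12, 12); (-3, -3) → (-9, 6); (-2, -1) → (-6, 2); (2, 9) → (6, -18)
T3 reflect across x = 0: (12, -16) → (-12, -16); (-12, 12) → (12, 12); (-9, 6) → (9, 6); (-6, 2) → (6, 2); (6, -18) → (-6, -18)
T4 translate by (1, 4): (-12, -16) → (-11, -12); (12, 12) → (13, 16); (9, 6) → (10, 10); (6, 2) → (7, 6); (-6, -18) → (-5, -14)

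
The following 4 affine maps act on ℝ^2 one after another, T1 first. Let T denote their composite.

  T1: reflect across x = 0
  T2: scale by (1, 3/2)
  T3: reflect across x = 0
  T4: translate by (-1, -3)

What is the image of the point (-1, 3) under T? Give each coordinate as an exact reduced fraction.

T(p) = (-2, 3/2)

T1 reflect across x = 0: (-1, 3) → (1, 3)
T2 scale by (1, 3/2): (1, 3) → (1, 9/2)
T3 reflect across x = 0: (1, 9/2) → (-1, 9/2)
T4 translate by (-1, -3): (-1, 9/2) → (-2, 3/2)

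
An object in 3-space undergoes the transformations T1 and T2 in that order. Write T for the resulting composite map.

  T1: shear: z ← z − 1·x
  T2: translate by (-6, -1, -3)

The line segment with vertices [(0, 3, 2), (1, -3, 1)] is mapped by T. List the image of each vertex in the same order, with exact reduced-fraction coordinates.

image vertices: (-6, 2, -1), (-5, -4, -3)

T1 shear: z ← z − 1·x: (0, 3, 2) → (0, 3, 2); (1, -3, 1) → (1, -3, 0)
T2 translate by (-6, -1, -3): (0, 3, 2) → (-6, 2, -1); (1, -3, 0) → (-5, -4, -3)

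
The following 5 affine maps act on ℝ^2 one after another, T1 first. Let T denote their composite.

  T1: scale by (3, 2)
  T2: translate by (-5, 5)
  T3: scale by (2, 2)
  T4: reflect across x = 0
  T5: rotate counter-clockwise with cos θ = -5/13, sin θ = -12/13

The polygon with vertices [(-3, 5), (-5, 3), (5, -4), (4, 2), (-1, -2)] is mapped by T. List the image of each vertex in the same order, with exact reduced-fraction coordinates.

image vertices: (220/13, -486/13), (64/13, -590/13), (28/13, 270/13), (22, 6), (-56/13, -202/13)

T1 scale by (3, 2): (-3, 5) → (-9, 10); (-5, 3) → (-15, 6); (5, -4) → (15, -8); (4, 2) → (12, 4); (-1, -2) → (-3, -4)
T2 translate by (-5, 5): (-9, 10) → (-14, 15); (-15, 6) → (-20, 11); (15, -8) → (10, -3); (12, 4) → (7, 9); (-3, -4) → (-8, 1)
T3 scale by (2, 2): (-14, 15) → (-28, 30); (-20, 11) → (-40, 22); (10, -3) → (20, -6); (7, 9) → (14, 18); (-8, 1) → (-16, 2)
T4 reflect across x = 0: (-28, 30) → (28, 30); (-40, 22) → (40, 22); (20, -6) → (-20, -6); (14, 18) → (-14, 18); (-16, 2) → (16, 2)
T5 rotate counter-clockwise with cos θ = -5/13, sin θ = -12/13: (28, 30) → (220/13, -486/13); (40, 22) → (64/13, -590/13); (-20, -6) → (28/13, 270/13); (-14, 18) → (22, 6); (16, 2) → (-56/13, -202/13)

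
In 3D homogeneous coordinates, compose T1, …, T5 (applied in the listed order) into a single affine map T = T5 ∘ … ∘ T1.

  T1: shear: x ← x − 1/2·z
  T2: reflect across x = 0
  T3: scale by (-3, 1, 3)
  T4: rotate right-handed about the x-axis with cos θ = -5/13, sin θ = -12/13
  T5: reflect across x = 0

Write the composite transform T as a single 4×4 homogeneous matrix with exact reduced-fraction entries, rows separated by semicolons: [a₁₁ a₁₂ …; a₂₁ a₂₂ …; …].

T = [-3 0 3/2 0; 0 -5/13 36/13 0; 0 -12/13 -15/13 0; 0 0 0 1]

T1 = [1 0 -1/2 0; 0 1 0 0; 0 0 1 0; 0 0 0 1]
T2·T1 = [-1 0 1/2 0; 0 1 0 0; 0 0 1 0; 0 0 0 1]
T3·…·T1 = [3 0 -3/2 0; 0 1 0 0; 0 0 3 0; 0 0 0 1]
T4·…·T1 = [3 0 -3/2 0; 0 -5/13 36/13 0; 0 -12/13 -15/13 0; 0 0 0 1]
T5·…·T1 = [-3 0 3/2 0; 0 -5/13 36/13 0; 0 -12/13 -15/13 0; 0 0 0 1]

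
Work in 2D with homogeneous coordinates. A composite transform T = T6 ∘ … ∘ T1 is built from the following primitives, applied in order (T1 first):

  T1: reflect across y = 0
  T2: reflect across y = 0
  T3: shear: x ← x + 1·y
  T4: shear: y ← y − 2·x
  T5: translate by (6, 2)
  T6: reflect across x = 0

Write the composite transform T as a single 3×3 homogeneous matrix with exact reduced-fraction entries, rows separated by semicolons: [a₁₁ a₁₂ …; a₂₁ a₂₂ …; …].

T1 = [1 0 0; 0 -1 0; 0 0 1]
T2·T1 = [1 0 0; 0 1 0; 0 0 1]
T3·…·T1 = [1 1 0; 0 1 0; 0 0 1]
T4·…·T1 = [1 1 0; -2 -1 0; 0 0 1]
T5·…·T1 = [1 1 6; -2 -1 2; 0 0 1]
T6·…·T1 = [-1 -1 -6; -2 -1 2; 0 0 1]

T = [-1 -1 -6; -2 -1 2; 0 0 1]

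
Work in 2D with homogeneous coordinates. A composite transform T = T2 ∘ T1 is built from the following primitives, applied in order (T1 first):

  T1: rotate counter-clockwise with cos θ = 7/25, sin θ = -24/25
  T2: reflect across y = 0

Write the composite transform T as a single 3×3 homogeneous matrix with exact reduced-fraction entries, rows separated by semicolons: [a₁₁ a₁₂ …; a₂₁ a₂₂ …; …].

T = [7/25 24/25 0; 24/25 -7/25 0; 0 0 1]

T1 = [7/25 24/25 0; -24/25 7/25 0; 0 0 1]
T2·T1 = [7/25 24/25 0; 24/25 -7/25 0; 0 0 1]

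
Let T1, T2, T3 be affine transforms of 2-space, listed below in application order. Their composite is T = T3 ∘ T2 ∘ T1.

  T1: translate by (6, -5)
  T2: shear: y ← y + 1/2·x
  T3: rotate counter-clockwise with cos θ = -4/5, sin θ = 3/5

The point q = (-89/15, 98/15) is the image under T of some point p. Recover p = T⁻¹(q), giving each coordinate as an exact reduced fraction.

T1 = [1 0 6; 0 1 -5; 0 0 1]
T2·T1 = [1 0 6; 1/2 1 -2; 0 0 1]
T3·…·T1 = [-11/10 -3/5 -18/5; 1/5 -4/5 26/5; 0 0 1]
det M = 1; M⁻¹ = [-4/5 3/5 -6; -1/5 -11/10 5; 0 0 1]
M⁻¹ · (-89/15, 98/15)ᵀ = (8/3, -1)ᵀ

p = (8/3, -1)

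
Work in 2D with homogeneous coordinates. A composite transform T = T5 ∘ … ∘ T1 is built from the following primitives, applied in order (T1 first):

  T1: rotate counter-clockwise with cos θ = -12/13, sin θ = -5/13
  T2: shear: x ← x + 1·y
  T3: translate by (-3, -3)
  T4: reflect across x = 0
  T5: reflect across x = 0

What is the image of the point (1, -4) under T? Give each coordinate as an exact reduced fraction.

T(p) = (-28/13, 4/13)

T1 rotate counter-clockwise with cos θ = -12/13, sin θ = -5/13: (1, -4) → (-32/13, 43/13)
T2 shear: x ← x + 1·y: (-32/13, 43/13) → (11/13, 43/13)
T3 translate by (-3, -3): (11/13, 43/13) → (-28/13, 4/13)
T4 reflect across x = 0: (-28/13, 4/13) → (28/13, 4/13)
T5 reflect across x = 0: (28/13, 4/13) → (-28/13, 4/13)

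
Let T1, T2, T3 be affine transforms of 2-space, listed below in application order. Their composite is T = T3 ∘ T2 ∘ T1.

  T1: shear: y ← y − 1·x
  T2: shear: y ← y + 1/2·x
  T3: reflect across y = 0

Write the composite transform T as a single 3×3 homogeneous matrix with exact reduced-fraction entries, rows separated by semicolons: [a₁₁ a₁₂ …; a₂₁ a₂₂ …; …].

T = [1 0 0; 1/2 -1 0; 0 0 1]

T1 = [1 0 0; -1 1 0; 0 0 1]
T2·T1 = [1 0 0; -1/2 1 0; 0 0 1]
T3·…·T1 = [1 0 0; 1/2 -1 0; 0 0 1]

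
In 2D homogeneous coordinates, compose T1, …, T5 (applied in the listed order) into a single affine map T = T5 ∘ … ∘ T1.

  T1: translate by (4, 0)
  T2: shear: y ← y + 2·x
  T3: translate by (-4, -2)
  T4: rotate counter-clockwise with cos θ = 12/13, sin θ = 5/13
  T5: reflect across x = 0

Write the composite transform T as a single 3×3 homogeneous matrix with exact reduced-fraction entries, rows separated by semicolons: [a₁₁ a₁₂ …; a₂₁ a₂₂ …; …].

T = [-2/13 5/13 30/13; 29/13 12/13 72/13; 0 0 1]

T1 = [1 0 4; 0 1 0; 0 0 1]
T2·T1 = [1 0 4; 2 1 8; 0 0 1]
T3·…·T1 = [1 0 0; 2 1 6; 0 0 1]
T4·…·T1 = [2/13 -5/13 -30/13; 29/13 12/13 72/13; 0 0 1]
T5·…·T1 = [-2/13 5/13 30/13; 29/13 12/13 72/13; 0 0 1]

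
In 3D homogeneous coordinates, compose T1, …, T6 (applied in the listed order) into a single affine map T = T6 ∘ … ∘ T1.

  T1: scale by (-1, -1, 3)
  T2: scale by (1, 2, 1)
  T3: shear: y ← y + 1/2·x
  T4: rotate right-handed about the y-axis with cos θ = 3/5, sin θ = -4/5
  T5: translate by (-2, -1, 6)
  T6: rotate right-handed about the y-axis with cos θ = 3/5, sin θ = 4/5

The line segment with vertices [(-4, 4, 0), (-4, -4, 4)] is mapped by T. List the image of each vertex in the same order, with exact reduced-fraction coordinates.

image vertices: (38/5, -7, 26/5), (38/5, 9, 86/5)

T1 scale by (-1, -1, 3): (-4, 4, 0) → (4, -4, 0); (-4, -4, 4) → (4, 4, 12)
T2 scale by (1, 2, 1): (4, -4, 0) → (4, -8, 0); (4, 4, 12) → (4, 8, 12)
T3 shear: y ← y + 1/2·x: (4, -8, 0) → (4, -6, 0); (4, 8, 12) → (4, 10, 12)
T4 rotate right-handed about the y-axis with cos θ = 3/5, sin θ = -4/5: (4, -6, 0) → (12/5, -6, 16/5); (4, 10, 12) → (-36/5, 10, 52/5)
T5 translate by (-2, -1, 6): (12/5, -6, 16/5) → (2/5, -7, 46/5); (-36/5, 10, 52/5) → (-46/5, 9, 82/5)
T6 rotate right-handed about the y-axis with cos θ = 3/5, sin θ = 4/5: (2/5, -7, 46/5) → (38/5, -7, 26/5); (-46/5, 9, 82/5) → (38/5, 9, 86/5)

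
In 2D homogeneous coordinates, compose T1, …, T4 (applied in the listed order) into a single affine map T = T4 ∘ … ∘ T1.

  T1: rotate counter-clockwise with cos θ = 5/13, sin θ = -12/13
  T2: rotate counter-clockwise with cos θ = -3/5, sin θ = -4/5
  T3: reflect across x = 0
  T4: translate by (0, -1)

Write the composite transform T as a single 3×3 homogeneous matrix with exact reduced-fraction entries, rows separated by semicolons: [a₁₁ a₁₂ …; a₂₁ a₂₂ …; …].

T1 = [5/13 12/13 0; -12/13 5/13 0; 0 0 1]
T2·T1 = [-63/65 -16/65 0; 16/65 -63/65 0; 0 0 1]
T3·…·T1 = [63/65 16/65 0; 16/65 -63/65 0; 0 0 1]
T4·…·T1 = [63/65 16/65 0; 16/65 -63/65 -1; 0 0 1]

T = [63/65 16/65 0; 16/65 -63/65 -1; 0 0 1]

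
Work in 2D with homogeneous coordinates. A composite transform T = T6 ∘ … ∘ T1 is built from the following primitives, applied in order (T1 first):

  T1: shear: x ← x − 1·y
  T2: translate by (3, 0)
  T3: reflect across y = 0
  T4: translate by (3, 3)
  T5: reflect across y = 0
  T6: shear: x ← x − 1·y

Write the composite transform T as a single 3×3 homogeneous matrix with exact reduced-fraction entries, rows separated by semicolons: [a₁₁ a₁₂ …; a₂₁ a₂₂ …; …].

T = [1 -2 9; 0 1 -3; 0 0 1]

T1 = [1 -1 0; 0 1 0; 0 0 1]
T2·T1 = [1 -1 3; 0 1 0; 0 0 1]
T3·…·T1 = [1 -1 3; 0 -1 0; 0 0 1]
T4·…·T1 = [1 -1 6; 0 -1 3; 0 0 1]
T5·…·T1 = [1 -1 6; 0 1 -3; 0 0 1]
T6·…·T1 = [1 -2 9; 0 1 -3; 0 0 1]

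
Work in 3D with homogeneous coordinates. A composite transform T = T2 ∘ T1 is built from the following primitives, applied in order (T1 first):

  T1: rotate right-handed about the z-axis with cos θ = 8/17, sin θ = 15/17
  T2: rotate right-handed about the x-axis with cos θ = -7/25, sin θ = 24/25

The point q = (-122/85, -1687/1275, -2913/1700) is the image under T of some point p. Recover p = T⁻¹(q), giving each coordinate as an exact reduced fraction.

p = (-9/5, 2/3, 7/4)

T1 = [8/17 -15/17 0 0; 15/17 8/17 0 0; 0 0 1 0; 0 0 0 1]
T2·T1 = [8/17 -15/17 0 0; -21/85 -56/425 -24/25 0; 72/85 192/425 -7/25 0; 0 0 0 1]
det M = 1; M⁻¹ = [8/17 -21/85 72/85 0; -15/17 -56/425 192/425 0; 0 -24/25 -7/25 0; 0 0 0 1]
M⁻¹ · (-122/85, -1687/1275, -2913/1700)ᵀ = (-9/5, 2/3, 7/4)ᵀ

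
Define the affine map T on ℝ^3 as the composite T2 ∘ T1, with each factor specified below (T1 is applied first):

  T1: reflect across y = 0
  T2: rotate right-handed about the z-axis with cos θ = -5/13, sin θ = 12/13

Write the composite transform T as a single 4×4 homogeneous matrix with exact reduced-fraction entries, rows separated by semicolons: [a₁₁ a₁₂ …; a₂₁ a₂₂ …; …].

T1 = [1 0 0 0; 0 -1 0 0; 0 0 1 0; 0 0 0 1]
T2·T1 = [-5/13 12/13 0 0; 12/13 5/13 0 0; 0 0 1 0; 0 0 0 1]

T = [-5/13 12/13 0 0; 12/13 5/13 0 0; 0 0 1 0; 0 0 0 1]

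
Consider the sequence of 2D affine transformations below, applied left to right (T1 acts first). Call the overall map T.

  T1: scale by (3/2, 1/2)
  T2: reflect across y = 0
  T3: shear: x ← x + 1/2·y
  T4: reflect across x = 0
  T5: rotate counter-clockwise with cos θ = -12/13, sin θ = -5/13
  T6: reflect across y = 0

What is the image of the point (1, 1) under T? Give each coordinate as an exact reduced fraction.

T1 scale by (3/2, 1/2): (1, 1) → (3/2, 1/2)
T2 reflect across y = 0: (3/2, 1/2) → (3/2, -1/2)
T3 shear: x ← x + 1/2·y: (3/2, -1/2) → (5/4, -1/2)
T4 reflect across x = 0: (5/4, -1/2) → (-5/4, -1/2)
T5 rotate counter-clockwise with cos θ = -12/13, sin θ = -5/13: (-5/4, -1/2) → (25/26, 49/52)
T6 reflect across y = 0: (25/26, 49/52) → (25/26, -49/52)

T(p) = (25/26, -49/52)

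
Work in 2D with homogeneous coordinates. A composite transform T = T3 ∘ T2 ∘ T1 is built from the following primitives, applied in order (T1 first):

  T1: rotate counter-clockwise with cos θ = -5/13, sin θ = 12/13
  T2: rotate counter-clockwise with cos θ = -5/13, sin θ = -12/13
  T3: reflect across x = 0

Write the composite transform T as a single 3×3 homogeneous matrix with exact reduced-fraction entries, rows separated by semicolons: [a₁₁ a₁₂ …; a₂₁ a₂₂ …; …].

T1 = [-5/13 -12/13 0; 12/13 -5/13 0; 0 0 1]
T2·T1 = [1 0 0; 0 1 0; 0 0 1]
T3·…·T1 = [-1 0 0; 0 1 0; 0 0 1]

T = [-1 0 0; 0 1 0; 0 0 1]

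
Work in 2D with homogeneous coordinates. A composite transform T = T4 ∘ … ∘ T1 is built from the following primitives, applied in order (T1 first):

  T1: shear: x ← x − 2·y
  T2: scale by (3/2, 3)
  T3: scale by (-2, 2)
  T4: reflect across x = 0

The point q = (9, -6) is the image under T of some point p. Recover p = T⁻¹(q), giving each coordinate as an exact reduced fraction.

p = (1, -1)

T1 = [1 -2 0; 0 1 0; 0 0 1]
T2·T1 = [3/2 -3 0; 0 3 0; 0 0 1]
T3·…·T1 = [-3 6 0; 0 6 0; 0 0 1]
T4·…·T1 = [3 -6 0; 0 6 0; 0 0 1]
det M = 18; M⁻¹ = [1/3 1/3 0; 0 1/6 0; 0 0 1]
M⁻¹ · (9, -6)ᵀ = (1, -1)ᵀ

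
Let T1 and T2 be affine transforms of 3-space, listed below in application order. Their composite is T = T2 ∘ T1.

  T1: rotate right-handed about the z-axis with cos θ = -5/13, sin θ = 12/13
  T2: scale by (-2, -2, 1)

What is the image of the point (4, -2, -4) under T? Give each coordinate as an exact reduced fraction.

T1 rotate right-handed about the z-axis with cos θ = -5/13, sin θ = 12/13: (4, -2, -4) → (4/13, 58/13, -4)
T2 scale by (-2, -2, 1): (4/13, 58/13, -4) → (-8/13, -116/13, -4)

T(p) = (-8/13, -116/13, -4)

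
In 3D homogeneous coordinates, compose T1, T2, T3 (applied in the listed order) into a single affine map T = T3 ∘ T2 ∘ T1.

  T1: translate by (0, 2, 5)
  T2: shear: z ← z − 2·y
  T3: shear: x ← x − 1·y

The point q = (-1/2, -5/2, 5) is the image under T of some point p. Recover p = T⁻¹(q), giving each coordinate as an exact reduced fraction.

p = (-3, -9/2, -5)

T1 = [1 0 0 0; 0 1 0 2; 0 0 1 5; 0 0 0 1]
T2·T1 = [1 0 0 0; 0 1 0 2; 0 -2 1 1; 0 0 0 1]
T3·…·T1 = [1 -1 0 -2; 0 1 0 2; 0 -2 1 1; 0 0 0 1]
det M = 1; M⁻¹ = [1 1 0 0; 0 1 0 -2; 0 2 1 -5; 0 0 0 1]
M⁻¹ · (-1/2, -5/2, 5)ᵀ = (-3, -9/2, -5)ᵀ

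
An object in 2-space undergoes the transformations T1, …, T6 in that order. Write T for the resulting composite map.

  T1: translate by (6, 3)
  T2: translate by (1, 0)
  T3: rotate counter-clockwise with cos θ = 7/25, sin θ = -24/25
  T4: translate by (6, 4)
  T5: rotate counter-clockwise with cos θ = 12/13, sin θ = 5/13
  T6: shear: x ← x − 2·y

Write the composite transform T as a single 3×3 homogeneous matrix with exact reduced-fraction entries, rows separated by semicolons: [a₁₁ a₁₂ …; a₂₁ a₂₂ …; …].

T1 = [1 0 6; 0 1 3; 0 0 1]
T2·T1 = [1 0 7; 0 1 3; 0 0 1]
T3·…·T1 = [7/25 24/25 121/25; -24/25 7/25 -147/25; 0 0 1]
T4·…·T1 = [7/25 24/25 271/25; -24/25 7/25 -47/25; 0 0 1]
T5·…·T1 = [204/325 253/325 3487/325; -253/325 204/325 791/325; 0 0 1]
T6·…·T1 = [142/65 -31/65 381/65; -253/325 204/325 791/325; 0 0 1]

T = [142/65 -31/65 381/65; -253/325 204/325 791/325; 0 0 1]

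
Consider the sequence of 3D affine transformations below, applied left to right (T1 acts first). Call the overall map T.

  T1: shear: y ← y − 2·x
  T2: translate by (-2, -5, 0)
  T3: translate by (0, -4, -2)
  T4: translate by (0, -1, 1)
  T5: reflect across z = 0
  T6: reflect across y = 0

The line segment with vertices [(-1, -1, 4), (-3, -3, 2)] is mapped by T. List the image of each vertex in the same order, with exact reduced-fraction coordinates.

image vertices: (-3, 9, -3), (-5, 7, -1)

T1 shear: y ← y − 2·x: (-1, -1, 4) → (-1, 1, 4); (-3, -3, 2) → (-3, 3, 2)
T2 translate by (-2, -5, 0): (-1, 1, 4) → (-3, -4, 4); (-3, 3, 2) → (-5, -2, 2)
T3 translate by (0, -4, -2): (-3, -4, 4) → (-3, -8, 2); (-5, -2, 2) → (-5, -6, 0)
T4 translate by (0, -1, 1): (-3, -8, 2) → (-3, -9, 3); (-5, -6, 0) → (-5, -7, 1)
T5 reflect across z = 0: (-3, -9, 3) → (-3, -9, -3); (-5, -7, 1) → (-5, -7, -1)
T6 reflect across y = 0: (-3, -9, -3) → (-3, 9, -3); (-5, -7, -1) → (-5, 7, -1)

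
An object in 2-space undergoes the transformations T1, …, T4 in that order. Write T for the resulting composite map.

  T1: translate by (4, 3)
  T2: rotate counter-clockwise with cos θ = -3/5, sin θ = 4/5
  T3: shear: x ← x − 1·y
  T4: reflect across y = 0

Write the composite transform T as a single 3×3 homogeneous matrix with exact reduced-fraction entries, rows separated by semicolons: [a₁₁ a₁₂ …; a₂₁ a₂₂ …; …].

T = [-7/5 -1/5 -31/5; -4/5 3/5 -7/5; 0 0 1]

T1 = [1 0 4; 0 1 3; 0 0 1]
T2·T1 = [-3/5 -4/5 -24/5; 4/5 -3/5 7/5; 0 0 1]
T3·…·T1 = [-7/5 -1/5 -31/5; 4/5 -3/5 7/5; 0 0 1]
T4·…·T1 = [-7/5 -1/5 -31/5; -4/5 3/5 -7/5; 0 0 1]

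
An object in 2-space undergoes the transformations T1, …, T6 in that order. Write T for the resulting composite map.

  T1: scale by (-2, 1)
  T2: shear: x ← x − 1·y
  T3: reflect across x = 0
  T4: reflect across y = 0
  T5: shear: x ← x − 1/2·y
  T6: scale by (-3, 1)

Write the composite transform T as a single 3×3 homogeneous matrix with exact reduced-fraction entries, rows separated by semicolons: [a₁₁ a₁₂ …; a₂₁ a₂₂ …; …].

T1 = [-2 0 0; 0 1 0; 0 0 1]
T2·T1 = [-2 -1 0; 0 1 0; 0 0 1]
T3·…·T1 = [2 1 0; 0 1 0; 0 0 1]
T4·…·T1 = [2 1 0; 0 -1 0; 0 0 1]
T5·…·T1 = [2 3/2 0; 0 -1 0; 0 0 1]
T6·…·T1 = [-6 -9/2 0; 0 -1 0; 0 0 1]

T = [-6 -9/2 0; 0 -1 0; 0 0 1]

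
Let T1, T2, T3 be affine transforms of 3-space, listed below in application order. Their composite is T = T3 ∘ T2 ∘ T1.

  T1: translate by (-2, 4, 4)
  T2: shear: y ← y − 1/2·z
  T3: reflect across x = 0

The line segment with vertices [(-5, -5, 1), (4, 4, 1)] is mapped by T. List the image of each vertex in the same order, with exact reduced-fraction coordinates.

T1 translate by (-2, 4, 4): (-5, -5, 1) → (-7, -1, 5); (4, 4, 1) → (2, 8, 5)
T2 shear: y ← y − 1/2·z: (-7, -1, 5) → (-7, -7/2, 5); (2, 8, 5) → (2, 11/2, 5)
T3 reflect across x = 0: (-7, -7/2, 5) → (7, -7/2, 5); (2, 11/2, 5) → (-2, 11/2, 5)

image vertices: (7, -7/2, 5), (-2, 11/2, 5)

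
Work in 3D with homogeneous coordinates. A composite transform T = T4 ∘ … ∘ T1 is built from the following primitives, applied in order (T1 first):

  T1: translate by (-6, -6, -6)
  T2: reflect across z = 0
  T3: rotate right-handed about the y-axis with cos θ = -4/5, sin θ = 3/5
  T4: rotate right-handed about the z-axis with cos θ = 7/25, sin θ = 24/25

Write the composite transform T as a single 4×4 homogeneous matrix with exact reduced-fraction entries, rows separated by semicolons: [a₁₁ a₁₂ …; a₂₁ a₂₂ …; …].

T1 = [1 0 0 -6; 0 1 0 -6; 0 0 1 -6; 0 0 0 1]
T2·T1 = [1 0 0 -6; 0 1 0 -6; 0 0 -1 6; 0 0 0 1]
T3·…·T1 = [-4/5 0 -3/5 42/5; 0 1 0 -6; -3/5 0 4/5 -6/5; 0 0 0 1]
T4·…·T1 = [-28/125 -24/25 -21/125 1014/125; -96/125 7/25 -72/125 798/125; -3/5 0 4/5 -6/5; 0 0 0 1]

T = [-28/125 -24/25 -21/125 1014/125; -96/125 7/25 -72/125 798/125; -3/5 0 4/5 -6/5; 0 0 0 1]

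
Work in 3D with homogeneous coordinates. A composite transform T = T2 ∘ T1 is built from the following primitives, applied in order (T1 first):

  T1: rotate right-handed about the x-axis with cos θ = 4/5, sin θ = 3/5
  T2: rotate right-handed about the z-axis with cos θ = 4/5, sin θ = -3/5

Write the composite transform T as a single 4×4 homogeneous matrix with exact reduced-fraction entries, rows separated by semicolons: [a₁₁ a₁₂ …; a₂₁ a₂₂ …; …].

T1 = [1 0 0 0; 0 4/5 -3/5 0; 0 3/5 4/5 0; 0 0 0 1]
T2·T1 = [4/5 12/25 -9/25 0; -3/5 16/25 -12/25 0; 0 3/5 4/5 0; 0 0 0 1]

T = [4/5 12/25 -9/25 0; -3/5 16/25 -12/25 0; 0 3/5 4/5 0; 0 0 0 1]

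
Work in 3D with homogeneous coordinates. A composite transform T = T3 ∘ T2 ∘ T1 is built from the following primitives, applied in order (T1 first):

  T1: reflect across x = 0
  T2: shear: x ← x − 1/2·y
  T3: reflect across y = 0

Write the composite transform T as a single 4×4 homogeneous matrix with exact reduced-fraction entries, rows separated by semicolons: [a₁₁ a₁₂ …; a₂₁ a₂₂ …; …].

T1 = [-1 0 0 0; 0 1 0 0; 0 0 1 0; 0 0 0 1]
T2·T1 = [-1 -1/2 0 0; 0 1 0 0; 0 0 1 0; 0 0 0 1]
T3·…·T1 = [-1 -1/2 0 0; 0 -1 0 0; 0 0 1 0; 0 0 0 1]

T = [-1 -1/2 0 0; 0 -1 0 0; 0 0 1 0; 0 0 0 1]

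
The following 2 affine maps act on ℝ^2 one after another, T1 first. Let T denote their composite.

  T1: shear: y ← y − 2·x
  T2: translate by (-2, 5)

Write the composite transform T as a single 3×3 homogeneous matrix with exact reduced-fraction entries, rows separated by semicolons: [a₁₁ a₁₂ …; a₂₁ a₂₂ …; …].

T1 = [1 0 0; -2 1 0; 0 0 1]
T2·T1 = [1 0 -2; -2 1 5; 0 0 1]

T = [1 0 -2; -2 1 5; 0 0 1]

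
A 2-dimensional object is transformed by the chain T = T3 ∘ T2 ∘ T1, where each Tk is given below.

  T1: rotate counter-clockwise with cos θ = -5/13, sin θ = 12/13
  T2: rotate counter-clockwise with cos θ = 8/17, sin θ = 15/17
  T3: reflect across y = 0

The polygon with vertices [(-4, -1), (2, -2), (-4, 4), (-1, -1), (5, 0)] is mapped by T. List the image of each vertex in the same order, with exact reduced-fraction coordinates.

image vertices: (53/13, -8/13), (-398/221, -482/221), (796/221, 964/221), (241/221, -199/221), (-1100/221, -105/221)

T1 rotate counter-clockwise with cos θ = -5/13, sin θ = 12/13: (-4, -1) → (32/13, -43/13); (2, -2) → (14/13, 34/13); (-4, 4) → (-28/13, -68/13); (-1, -1) → (17/13, -7/13); (5, 0) → (-25/13, 60/13)
T2 rotate counter-clockwise with cos θ = 8/17, sin θ = 15/17: (32/13, -43/13) → (53/13, 8/13); (14/13, 34/13) → (-398/221, 482/221); (-28/13, -68/13) → (796/221, -964/221); (17/13, -7/13) → (241/221, 199/221); (-25/13, 60/13) → (-1100/221, 105/221)
T3 reflect across y = 0: (53/13, 8/13) → (53/13, -8/13); (-398/221, 482/221) → (-398/221, -482/221); (796/221, -964/221) → (796/221, 964/221); (241/221, 199/221) → (241/221, -199/221); (-1100/221, 105/221) → (-1100/221, -105/221)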